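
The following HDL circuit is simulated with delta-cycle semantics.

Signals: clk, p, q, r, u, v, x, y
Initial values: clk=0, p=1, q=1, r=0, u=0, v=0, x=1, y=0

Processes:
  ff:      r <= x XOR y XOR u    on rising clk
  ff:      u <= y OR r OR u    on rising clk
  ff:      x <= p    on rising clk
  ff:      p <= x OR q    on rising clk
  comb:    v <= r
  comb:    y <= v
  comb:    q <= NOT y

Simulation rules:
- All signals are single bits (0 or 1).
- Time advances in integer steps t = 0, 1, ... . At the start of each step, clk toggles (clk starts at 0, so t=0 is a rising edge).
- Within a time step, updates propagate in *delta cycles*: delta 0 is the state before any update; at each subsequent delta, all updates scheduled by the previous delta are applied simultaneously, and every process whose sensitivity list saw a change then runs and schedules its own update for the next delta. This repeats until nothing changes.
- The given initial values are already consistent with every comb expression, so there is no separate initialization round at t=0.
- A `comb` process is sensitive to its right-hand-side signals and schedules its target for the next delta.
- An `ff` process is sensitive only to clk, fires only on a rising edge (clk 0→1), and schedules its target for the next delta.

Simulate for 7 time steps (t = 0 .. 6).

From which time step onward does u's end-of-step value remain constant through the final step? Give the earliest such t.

2

t=0 Δ0: x=1 q=1 y=0 clk=0 u=0 p=1 v=0 r=0
  Δ1: clk:0→1
  Δ2: r:0→1
  Δ3: v:0→1
  Δ4: y:0→1
  Δ5: q:1→0
  (5Δ to stable)
t=1 Δ0: x=1 q=0 y=1 clk=1 u=0 p=1 v=1 r=1
  Δ1: clk:1→0
  (1Δ to stable)
t=2 Δ0: x=1 q=0 y=1 clk=0 u=0 p=1 v=1 r=1
  Δ1: clk:0→1
  Δ2: u:0→1, r:1→0
  Δ3: v:1→0
  Δ4: y:1→0
  Δ5: q:0→1
  (5Δ to stable)
t=3 Δ0: x=1 q=1 y=0 clk=1 u=1 p=1 v=0 r=0
  Δ1: clk:1→0
  (1Δ to stable)
t=4 Δ0: x=1 q=1 y=0 clk=0 u=1 p=1 v=0 r=0
  Δ1: clk:0→1
  (1Δ to stable)
t=5 Δ0: x=1 q=1 y=0 clk=1 u=1 p=1 v=0 r=0
  Δ1: clk:1→0
  (1Δ to stable)
t=6 Δ0: x=1 q=1 y=0 clk=0 u=1 p=1 v=0 r=0
  Δ1: clk:0→1
  (1Δ to stable)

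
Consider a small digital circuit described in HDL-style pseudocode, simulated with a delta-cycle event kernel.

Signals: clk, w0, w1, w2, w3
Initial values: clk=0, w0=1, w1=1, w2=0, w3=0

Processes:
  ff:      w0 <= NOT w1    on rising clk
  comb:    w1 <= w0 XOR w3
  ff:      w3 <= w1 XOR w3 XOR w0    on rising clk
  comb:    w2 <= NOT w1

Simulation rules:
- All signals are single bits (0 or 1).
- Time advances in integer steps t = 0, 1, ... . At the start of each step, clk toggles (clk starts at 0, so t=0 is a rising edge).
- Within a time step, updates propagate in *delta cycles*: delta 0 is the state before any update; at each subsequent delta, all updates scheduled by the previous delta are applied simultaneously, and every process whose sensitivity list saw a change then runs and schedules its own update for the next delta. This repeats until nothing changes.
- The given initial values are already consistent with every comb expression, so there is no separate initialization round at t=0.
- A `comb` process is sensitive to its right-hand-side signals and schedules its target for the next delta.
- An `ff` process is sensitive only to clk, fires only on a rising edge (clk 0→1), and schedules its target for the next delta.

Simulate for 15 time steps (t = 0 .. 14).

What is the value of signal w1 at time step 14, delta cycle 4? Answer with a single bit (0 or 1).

1

t0.Δ0 clk=0 w1=1 w2=0 w3=0 w0=1
t0.Δ1 clk=1 w1=1 w2=0 w3=0 w0=1
t0.Δ2 clk=1 w1=1 w2=0 w3=0 w0=0
t0.Δ3 clk=1 w1=0 w2=0 w3=0 w0=0
t0.Δ4 clk=1 w1=0 w2=1 w3=0 w0=0
t1.Δ0 clk=1 w1=0 w2=1 w3=0 w0=0
t1.Δ1 clk=0 w1=0 w2=1 w3=0 w0=0
t2.Δ0 clk=0 w1=0 w2=1 w3=0 w0=0
t2.Δ1 clk=1 w1=0 w2=1 w3=0 w0=0
t2.Δ2 clk=1 w1=0 w2=1 w3=0 w0=1
t2.Δ3 clk=1 w1=1 w2=1 w3=0 w0=1
t2.Δ4 clk=1 w1=1 w2=0 w3=0 w0=1
t3.Δ0 clk=1 w1=1 w2=0 w3=0 w0=1
t3.Δ1 clk=0 w1=1 w2=0 w3=0 w0=1
t4.Δ0 clk=0 w1=1 w2=0 w3=0 w0=1
t4.Δ1 clk=1 w1=1 w2=0 w3=0 w0=1
t4.Δ2 clk=1 w1=1 w2=0 w3=0 w0=0
t4.Δ3 clk=1 w1=0 w2=0 w3=0 w0=0
t4.Δ4 clk=1 w1=0 w2=1 w3=0 w0=0
t5.Δ0 clk=1 w1=0 w2=1 w3=0 w0=0
t5.Δ1 clk=0 w1=0 w2=1 w3=0 w0=0
t6.Δ0 clk=0 w1=0 w2=1 w3=0 w0=0
t6.Δ1 clk=1 w1=0 w2=1 w3=0 w0=0
t6.Δ2 clk=1 w1=0 w2=1 w3=0 w0=1
t6.Δ3 clk=1 w1=1 w2=1 w3=0 w0=1
t6.Δ4 clk=1 w1=1 w2=0 w3=0 w0=1
t7.Δ0 clk=1 w1=1 w2=0 w3=0 w0=1
t7.Δ1 clk=0 w1=1 w2=0 w3=0 w0=1
t8.Δ0 clk=0 w1=1 w2=0 w3=0 w0=1
t8.Δ1 clk=1 w1=1 w2=0 w3=0 w0=1
t8.Δ2 clk=1 w1=1 w2=0 w3=0 w0=0
t8.Δ3 clk=1 w1=0 w2=0 w3=0 w0=0
t8.Δ4 clk=1 w1=0 w2=1 w3=0 w0=0
t9.Δ0 clk=1 w1=0 w2=1 w3=0 w0=0
t9.Δ1 clk=0 w1=0 w2=1 w3=0 w0=0
t10.Δ0 clk=0 w1=0 w2=1 w3=0 w0=0
t10.Δ1 clk=1 w1=0 w2=1 w3=0 w0=0
t10.Δ2 clk=1 w1=0 w2=1 w3=0 w0=1
t10.Δ3 clk=1 w1=1 w2=1 w3=0 w0=1
t10.Δ4 clk=1 w1=1 w2=0 w3=0 w0=1
t11.Δ0 clk=1 w1=1 w2=0 w3=0 w0=1
t11.Δ1 clk=0 w1=1 w2=0 w3=0 w0=1
t12.Δ0 clk=0 w1=1 w2=0 w3=0 w0=1
t12.Δ1 clk=1 w1=1 w2=0 w3=0 w0=1
t12.Δ2 clk=1 w1=1 w2=0 w3=0 w0=0
t12.Δ3 clk=1 w1=0 w2=0 w3=0 w0=0
t12.Δ4 clk=1 w1=0 w2=1 w3=0 w0=0
t13.Δ0 clk=1 w1=0 w2=1 w3=0 w0=0
t13.Δ1 clk=0 w1=0 w2=1 w3=0 w0=0
t14.Δ0 clk=0 w1=0 w2=1 w3=0 w0=0
t14.Δ1 clk=1 w1=0 w2=1 w3=0 w0=0
t14.Δ2 clk=1 w1=0 w2=1 w3=0 w0=1
t14.Δ3 clk=1 w1=1 w2=1 w3=0 w0=1
t14.Δ4 clk=1 w1=1 w2=0 w3=0 w0=1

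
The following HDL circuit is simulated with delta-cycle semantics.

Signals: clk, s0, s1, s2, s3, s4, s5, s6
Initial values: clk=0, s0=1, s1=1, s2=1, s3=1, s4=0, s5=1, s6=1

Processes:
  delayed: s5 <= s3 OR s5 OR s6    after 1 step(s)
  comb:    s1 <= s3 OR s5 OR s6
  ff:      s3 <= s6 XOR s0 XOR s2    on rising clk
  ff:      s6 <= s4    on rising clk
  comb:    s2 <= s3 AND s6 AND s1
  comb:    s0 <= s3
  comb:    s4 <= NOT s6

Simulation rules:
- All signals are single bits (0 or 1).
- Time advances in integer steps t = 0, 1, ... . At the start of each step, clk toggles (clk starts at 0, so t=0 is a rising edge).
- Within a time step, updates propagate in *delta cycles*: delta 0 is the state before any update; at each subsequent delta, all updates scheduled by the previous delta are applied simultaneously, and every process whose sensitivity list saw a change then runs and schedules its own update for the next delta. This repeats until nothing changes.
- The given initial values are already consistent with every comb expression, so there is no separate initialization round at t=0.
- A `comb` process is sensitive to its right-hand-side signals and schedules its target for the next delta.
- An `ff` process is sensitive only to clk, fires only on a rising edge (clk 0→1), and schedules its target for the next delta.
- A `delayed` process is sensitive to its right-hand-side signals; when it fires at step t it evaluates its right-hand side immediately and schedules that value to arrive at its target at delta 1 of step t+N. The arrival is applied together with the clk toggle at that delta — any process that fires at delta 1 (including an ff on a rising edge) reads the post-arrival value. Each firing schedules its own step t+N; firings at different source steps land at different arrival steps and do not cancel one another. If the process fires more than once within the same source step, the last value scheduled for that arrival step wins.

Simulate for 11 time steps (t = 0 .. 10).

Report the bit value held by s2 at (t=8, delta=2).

t=0 Δ0: s3=1 s6=1 s2=1 s4=0 s5=1 clk=0 s1=1 s0=1
  Δ1: clk:0→1
  Δ2: s6:1→0
  Δ3: s2:1→0, s4:0→1
  (3Δ to stable)
t=1 Δ0: s3=1 s6=0 s2=0 s4=1 s5=1 clk=1 s1=1 s0=1
  Δ1: clk:1→0
  (1Δ to stable)
t=2 Δ0: s3=1 s6=0 s2=0 s4=1 s5=1 clk=0 s1=1 s0=1
  Δ1: clk:0→1
  Δ2: s6:0→1
  Δ3: s2:0→1, s4:1→0
  (3Δ to stable)
t=3 Δ0: s3=1 s6=1 s2=1 s4=0 s5=1 clk=1 s1=1 s0=1
  Δ1: clk:1→0
  (1Δ to stable)
t=4 Δ0: s3=1 s6=1 s2=1 s4=0 s5=1 clk=0 s1=1 s0=1
  Δ1: clk:0→1
  Δ2: s6:1→0
  Δ3: s2:1→0, s4:0→1
  (3Δ to stable)
t=5 Δ0: s3=1 s6=0 s2=0 s4=1 s5=1 clk=1 s1=1 s0=1
  Δ1: clk:1→0
  (1Δ to stable)
t=6 Δ0: s3=1 s6=0 s2=0 s4=1 s5=1 clk=0 s1=1 s0=1
  Δ1: clk:0→1
  Δ2: s6:0→1
  Δ3: s2:0→1, s4:1→0
  (3Δ to stable)
t=7 Δ0: s3=1 s6=1 s2=1 s4=0 s5=1 clk=1 s1=1 s0=1
  Δ1: clk:1→0
  (1Δ to stable)
t=8 Δ0: s3=1 s6=1 s2=1 s4=0 s5=1 clk=0 s1=1 s0=1
  Δ1: clk:0→1
  Δ2: s6:1→0
  Δ3: s2:1→0, s4:0→1
  (3Δ to stable)
t=9 Δ0: s3=1 s6=0 s2=0 s4=1 s5=1 clk=1 s1=1 s0=1
  Δ1: clk:1→0
  (1Δ to stable)
t=10 Δ0: s3=1 s6=0 s2=0 s4=1 s5=1 clk=0 s1=1 s0=1
  Δ1: clk:0→1
  Δ2: s6:0→1
  Δ3: s2:0→1, s4:1→0
  (3Δ to stable)

1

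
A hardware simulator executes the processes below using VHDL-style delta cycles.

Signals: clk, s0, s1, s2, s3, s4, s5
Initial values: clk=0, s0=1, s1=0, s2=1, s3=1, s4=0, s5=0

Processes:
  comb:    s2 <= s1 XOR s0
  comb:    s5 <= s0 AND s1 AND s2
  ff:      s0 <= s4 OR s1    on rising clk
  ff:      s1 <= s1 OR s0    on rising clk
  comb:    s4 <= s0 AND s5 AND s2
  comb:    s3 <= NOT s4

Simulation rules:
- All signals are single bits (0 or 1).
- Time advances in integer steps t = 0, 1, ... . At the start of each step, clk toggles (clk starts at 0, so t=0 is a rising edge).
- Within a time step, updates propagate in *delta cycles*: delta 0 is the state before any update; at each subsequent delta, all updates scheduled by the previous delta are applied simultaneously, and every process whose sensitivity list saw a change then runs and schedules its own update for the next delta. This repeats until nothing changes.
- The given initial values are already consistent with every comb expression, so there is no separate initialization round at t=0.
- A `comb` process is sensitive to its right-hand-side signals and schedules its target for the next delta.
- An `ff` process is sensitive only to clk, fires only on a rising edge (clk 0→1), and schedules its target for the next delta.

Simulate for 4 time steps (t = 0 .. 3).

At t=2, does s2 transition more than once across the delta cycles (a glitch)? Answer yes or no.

t0.Δ0 s4=0 s5=0 s1=0 s0=1 clk=0 s3=1 s2=1
t0.Δ1 s4=0 s5=0 s1=0 s0=1 clk=1 s3=1 s2=1
t0.Δ2 s4=0 s5=0 s1=1 s0=0 clk=1 s3=1 s2=1
t1.Δ0 s4=0 s5=0 s1=1 s0=0 clk=1 s3=1 s2=1
t1.Δ1 s4=0 s5=0 s1=1 s0=0 clk=0 s3=1 s2=1
t2.Δ0 s4=0 s5=0 s1=1 s0=0 clk=0 s3=1 s2=1
t2.Δ1 s4=0 s5=0 s1=1 s0=0 clk=1 s3=1 s2=1
t2.Δ2 s4=0 s5=0 s1=1 s0=1 clk=1 s3=1 s2=1
t2.Δ3 s4=0 s5=1 s1=1 s0=1 clk=1 s3=1 s2=0
t2.Δ4 s4=0 s5=0 s1=1 s0=1 clk=1 s3=1 s2=0
t3.Δ0 s4=0 s5=0 s1=1 s0=1 clk=1 s3=1 s2=0
t3.Δ1 s4=0 s5=0 s1=1 s0=1 clk=0 s3=1 s2=0

no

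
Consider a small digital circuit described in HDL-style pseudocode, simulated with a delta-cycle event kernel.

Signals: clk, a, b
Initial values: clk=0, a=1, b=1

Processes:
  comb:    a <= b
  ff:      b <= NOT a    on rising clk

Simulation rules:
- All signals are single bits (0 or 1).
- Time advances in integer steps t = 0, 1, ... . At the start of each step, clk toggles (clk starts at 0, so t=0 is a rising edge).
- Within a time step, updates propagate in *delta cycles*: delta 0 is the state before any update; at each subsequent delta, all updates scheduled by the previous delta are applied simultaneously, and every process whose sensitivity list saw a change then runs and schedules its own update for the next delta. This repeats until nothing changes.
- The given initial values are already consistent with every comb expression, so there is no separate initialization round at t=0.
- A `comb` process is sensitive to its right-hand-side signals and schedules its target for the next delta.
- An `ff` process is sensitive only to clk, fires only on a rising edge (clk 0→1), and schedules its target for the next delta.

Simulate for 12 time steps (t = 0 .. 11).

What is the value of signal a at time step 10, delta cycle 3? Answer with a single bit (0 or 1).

1

[bits: b,clk,a]
t=0: Δ0=101 Δ1=111 Δ2=011 Δ3=010 | 3Δ
t=1: Δ0=010 Δ1=000 | 1Δ
t=2: Δ0=000 Δ1=010 Δ2=110 Δ3=111 | 3Δ
t=3: Δ0=111 Δ1=101 | 1Δ
t=4: Δ0=101 Δ1=111 Δ2=011 Δ3=010 | 3Δ
t=5: Δ0=010 Δ1=000 | 1Δ
t=6: Δ0=000 Δ1=010 Δ2=110 Δ3=111 | 3Δ
t=7: Δ0=111 Δ1=101 | 1Δ
t=8: Δ0=101 Δ1=111 Δ2=011 Δ3=010 | 3Δ
t=9: Δ0=010 Δ1=000 | 1Δ
t=10: Δ0=000 Δ1=010 Δ2=110 Δ3=111 | 3Δ
t=11: Δ0=111 Δ1=101 | 1Δ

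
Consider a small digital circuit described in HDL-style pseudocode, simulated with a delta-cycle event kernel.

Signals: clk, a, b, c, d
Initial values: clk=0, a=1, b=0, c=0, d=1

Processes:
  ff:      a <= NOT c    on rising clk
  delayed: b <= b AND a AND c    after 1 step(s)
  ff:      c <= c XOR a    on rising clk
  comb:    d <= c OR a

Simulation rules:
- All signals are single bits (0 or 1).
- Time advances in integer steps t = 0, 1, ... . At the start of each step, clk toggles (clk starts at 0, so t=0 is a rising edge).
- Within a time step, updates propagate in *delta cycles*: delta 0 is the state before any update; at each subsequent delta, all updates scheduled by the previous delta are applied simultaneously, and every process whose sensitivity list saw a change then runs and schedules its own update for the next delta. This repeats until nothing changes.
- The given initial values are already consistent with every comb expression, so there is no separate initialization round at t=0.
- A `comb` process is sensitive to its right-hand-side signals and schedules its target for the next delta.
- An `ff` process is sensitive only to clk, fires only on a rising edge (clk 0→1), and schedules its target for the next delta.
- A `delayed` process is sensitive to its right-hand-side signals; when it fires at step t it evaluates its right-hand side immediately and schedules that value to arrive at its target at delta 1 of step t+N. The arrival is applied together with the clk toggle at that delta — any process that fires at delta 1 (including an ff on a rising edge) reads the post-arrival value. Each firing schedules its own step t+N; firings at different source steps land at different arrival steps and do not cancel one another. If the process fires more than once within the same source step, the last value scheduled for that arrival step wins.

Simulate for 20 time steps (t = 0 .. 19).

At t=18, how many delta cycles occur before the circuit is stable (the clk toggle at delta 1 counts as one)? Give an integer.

[bits: a,clk,b,c,d]
t=0: Δ0=10001 Δ1=11001 Δ2=11011 | 2Δ
t=1: Δ0=11011 Δ1=10011 | 1Δ
t=2: Δ0=10011 Δ1=11011 Δ2=01001 Δ3=01000 | 3Δ
t=3: Δ0=01000 Δ1=00000 | 1Δ
t=4: Δ0=00000 Δ1=01000 Δ2=11000 Δ3=11001 | 3Δ
t=5: Δ0=11001 Δ1=10001 | 1Δ
t=6: Δ0=10001 Δ1=11001 Δ2=11011 | 2Δ
t=7: Δ0=11011 Δ1=10011 | 1Δ
t=8: Δ0=10011 Δ1=11011 Δ2=01001 Δ3=01000 | 3Δ
t=9: Δ0=01000 Δ1=00000 | 1Δ
t=10: Δ0=00000 Δ1=01000 Δ2=11000 Δ3=11001 | 3Δ
t=11: Δ0=11001 Δ1=10001 | 1Δ
t=12: Δ0=10001 Δ1=11001 Δ2=11011 | 2Δ
t=13: Δ0=11011 Δ1=10011 | 1Δ
t=14: Δ0=10011 Δ1=11011 Δ2=01001 Δ3=01000 | 3Δ
t=15: Δ0=01000 Δ1=00000 | 1Δ
t=16: Δ0=00000 Δ1=01000 Δ2=11000 Δ3=11001 | 3Δ
t=17: Δ0=11001 Δ1=10001 | 1Δ
t=18: Δ0=10001 Δ1=11001 Δ2=11011 | 2Δ
t=19: Δ0=11011 Δ1=10011 | 1Δ

2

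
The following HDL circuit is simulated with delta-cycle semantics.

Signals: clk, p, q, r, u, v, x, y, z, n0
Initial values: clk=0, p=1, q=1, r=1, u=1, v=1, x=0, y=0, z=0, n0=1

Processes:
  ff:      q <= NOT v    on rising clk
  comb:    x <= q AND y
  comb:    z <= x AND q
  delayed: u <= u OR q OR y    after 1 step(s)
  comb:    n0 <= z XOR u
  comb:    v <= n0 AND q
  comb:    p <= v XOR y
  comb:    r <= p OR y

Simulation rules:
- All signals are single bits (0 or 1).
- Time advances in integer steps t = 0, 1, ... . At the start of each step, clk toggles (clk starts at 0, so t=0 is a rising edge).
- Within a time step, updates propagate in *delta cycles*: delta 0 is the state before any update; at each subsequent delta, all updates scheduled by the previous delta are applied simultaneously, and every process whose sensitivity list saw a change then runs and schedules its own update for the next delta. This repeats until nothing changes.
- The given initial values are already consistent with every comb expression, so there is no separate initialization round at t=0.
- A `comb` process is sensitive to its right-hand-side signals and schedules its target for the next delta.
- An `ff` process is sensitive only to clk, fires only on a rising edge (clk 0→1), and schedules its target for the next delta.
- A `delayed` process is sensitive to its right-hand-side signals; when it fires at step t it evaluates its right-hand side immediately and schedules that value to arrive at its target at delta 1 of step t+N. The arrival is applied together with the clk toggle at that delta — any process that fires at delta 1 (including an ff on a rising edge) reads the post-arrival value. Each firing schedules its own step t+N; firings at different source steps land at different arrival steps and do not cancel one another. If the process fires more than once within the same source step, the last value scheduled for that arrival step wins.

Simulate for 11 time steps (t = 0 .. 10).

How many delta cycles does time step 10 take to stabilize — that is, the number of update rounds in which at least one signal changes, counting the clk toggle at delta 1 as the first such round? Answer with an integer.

5

t=0 Δ0: clk=0 n0=1 v=1 y=0 q=1 p=1 z=0 r=1 x=0 u=1
  Δ1: clk:0→1
  Δ2: q:1→0
  Δ3: v:1→0
  Δ4: p:1→0
  Δ5: r:1→0
  (5Δ to stable)
t=1 Δ0: clk=1 n0=1 v=0 y=0 q=0 p=0 z=0 r=0 x=0 u=1
  Δ1: clk:1→0
  (1Δ to stable)
t=2 Δ0: clk=0 n0=1 v=0 y=0 q=0 p=0 z=0 r=0 x=0 u=1
  Δ1: clk:0→1
  Δ2: q:0→1
  Δ3: v:0→1
  Δ4: p:0→1
  Δ5: r:0→1
  (5Δ to stable)
t=3 Δ0: clk=1 n0=1 v=1 y=0 q=1 p=1 z=0 r=1 x=0 u=1
  Δ1: clk:1→0
  (1Δ to stable)
t=4 Δ0: clk=0 n0=1 v=1 y=0 q=1 p=1 z=0 r=1 x=0 u=1
  Δ1: clk:0→1
  Δ2: q:1→0
  Δ3: v:1→0
  Δ4: p:1→0
  Δ5: r:1→0
  (5Δ to stable)
t=5 Δ0: clk=1 n0=1 v=0 y=0 q=0 p=0 z=0 r=0 x=0 u=1
  Δ1: clk:1→0
  (1Δ to stable)
t=6 Δ0: clk=0 n0=1 v=0 y=0 q=0 p=0 z=0 r=0 x=0 u=1
  Δ1: clk:0→1
  Δ2: q:0→1
  Δ3: v:0→1
  Δ4: p:0→1
  Δ5: r:0→1
  (5Δ to stable)
t=7 Δ0: clk=1 n0=1 v=1 y=0 q=1 p=1 z=0 r=1 x=0 u=1
  Δ1: clk:1→0
  (1Δ to stable)
t=8 Δ0: clk=0 n0=1 v=1 y=0 q=1 p=1 z=0 r=1 x=0 u=1
  Δ1: clk:0→1
  Δ2: q:1→0
  Δ3: v:1→0
  Δ4: p:1→0
  Δ5: r:1→0
  (5Δ to stable)
t=9 Δ0: clk=1 n0=1 v=0 y=0 q=0 p=0 z=0 r=0 x=0 u=1
  Δ1: clk:1→0
  (1Δ to stable)
t=10 Δ0: clk=0 n0=1 v=0 y=0 q=0 p=0 z=0 r=0 x=0 u=1
  Δ1: clk:0→1
  Δ2: q:0→1
  Δ3: v:0→1
  Δ4: p:0→1
  Δ5: r:0→1
  (5Δ to stable)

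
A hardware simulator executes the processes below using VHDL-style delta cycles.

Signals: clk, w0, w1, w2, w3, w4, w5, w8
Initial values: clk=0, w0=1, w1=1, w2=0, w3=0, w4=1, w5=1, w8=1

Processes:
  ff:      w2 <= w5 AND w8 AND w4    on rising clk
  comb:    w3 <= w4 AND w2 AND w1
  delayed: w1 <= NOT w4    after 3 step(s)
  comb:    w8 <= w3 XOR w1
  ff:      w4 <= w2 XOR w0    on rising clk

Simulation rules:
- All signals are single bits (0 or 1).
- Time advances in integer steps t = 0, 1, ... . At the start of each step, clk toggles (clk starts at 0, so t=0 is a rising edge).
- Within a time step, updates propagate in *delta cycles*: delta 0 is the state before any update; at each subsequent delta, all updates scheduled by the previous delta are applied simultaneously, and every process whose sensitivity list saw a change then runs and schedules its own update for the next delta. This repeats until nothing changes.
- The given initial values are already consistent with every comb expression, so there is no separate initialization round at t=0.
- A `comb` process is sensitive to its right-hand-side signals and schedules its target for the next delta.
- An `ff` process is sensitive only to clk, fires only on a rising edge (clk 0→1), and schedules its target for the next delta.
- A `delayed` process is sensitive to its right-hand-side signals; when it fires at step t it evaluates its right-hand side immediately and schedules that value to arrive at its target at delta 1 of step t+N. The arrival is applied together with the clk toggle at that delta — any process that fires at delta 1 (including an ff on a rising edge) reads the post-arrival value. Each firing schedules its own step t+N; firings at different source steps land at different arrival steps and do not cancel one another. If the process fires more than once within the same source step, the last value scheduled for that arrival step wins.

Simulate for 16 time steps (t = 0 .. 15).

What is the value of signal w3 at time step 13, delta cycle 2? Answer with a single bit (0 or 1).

0

t=0 Δ0: w5=1 w8=1 clk=0 w0=1 w2=0 w4=1 w3=0 w1=1
  Δ1: clk:0→1
  Δ2: w2:0→1
  Δ3: w3:0→1
  Δ4: w8:1→0
  (4Δ to stable)
t=1 Δ0: w5=1 w8=0 clk=1 w0=1 w2=1 w4=1 w3=1 w1=1
  Δ1: clk:1→0
  (1Δ to stable)
t=2 Δ0: w5=1 w8=0 clk=0 w0=1 w2=1 w4=1 w3=1 w1=1
  Δ1: clk:0→1
  Δ2: w2:1→0, w4:1→0
  Δ3: w3:1→0
  Δ4: w8:0→1
  (4Δ to stable)
t=3 Δ0: w5=1 w8=1 clk=1 w0=1 w2=0 w4=0 w3=0 w1=1
  Δ1: clk:1→0
  (1Δ to stable)
t=4 Δ0: w5=1 w8=1 clk=0 w0=1 w2=0 w4=0 w3=0 w1=1
  Δ1: clk:0→1
  Δ2: w4:0→1
  (2Δ to stable)
t=5 Δ0: w5=1 w8=1 clk=1 w0=1 w2=0 w4=1 w3=0 w1=1
  Δ1: clk:1→0
  (1Δ to stable)
t=6 Δ0: w5=1 w8=1 clk=0 w0=1 w2=0 w4=1 w3=0 w1=1
  Δ1: clk:0→1
  Δ2: w2:0→1
  Δ3: w3:0→1
  Δ4: w8:1→0
  (4Δ to stable)
t=7 Δ0: w5=1 w8=0 clk=1 w0=1 w2=1 w4=1 w3=1 w1=1
  Δ1: clk:1→0, w1:1→0
  Δ2: w8:0→1, w3:1→0
  Δ3: w8:1→0
  (3Δ to stable)
t=8 Δ0: w5=1 w8=0 clk=0 w0=1 w2=1 w4=1 w3=0 w1=0
  Δ1: clk:0→1
  Δ2: w2:1→0, w4:1→0
  (2Δ to stable)
t=9 Δ0: w5=1 w8=0 clk=1 w0=1 w2=0 w4=0 w3=0 w1=0
  Δ1: clk:1→0
  (1Δ to stable)
t=10 Δ0: w5=1 w8=0 clk=0 w0=1 w2=0 w4=0 w3=0 w1=0
  Δ1: clk:0→1
  Δ2: w4:0→1
  (2Δ to stable)
t=11 Δ0: w5=1 w8=0 clk=1 w0=1 w2=0 w4=1 w3=0 w1=0
  Δ1: clk:1→0, w1:0→1
  Δ2: w8:0→1
  (2Δ to stable)
t=12 Δ0: w5=1 w8=1 clk=0 w0=1 w2=0 w4=1 w3=0 w1=1
  Δ1: clk:0→1
  Δ2: w2:0→1
  Δ3: w3:0→1
  Δ4: w8:1→0
  (4Δ to stable)
t=13 Δ0: w5=1 w8=0 clk=1 w0=1 w2=1 w4=1 w3=1 w1=1
  Δ1: clk:1→0, w1:1→0
  Δ2: w8:0→1, w3:1→0
  Δ3: w8:1→0
  (3Δ to stable)
t=14 Δ0: w5=1 w8=0 clk=0 w0=1 w2=1 w4=1 w3=0 w1=0
  Δ1: clk:0→1
  Δ2: w2:1→0, w4:1→0
  (2Δ to stable)
t=15 Δ0: w5=1 w8=0 clk=1 w0=1 w2=0 w4=0 w3=0 w1=0
  Δ1: clk:1→0
  (1Δ to stable)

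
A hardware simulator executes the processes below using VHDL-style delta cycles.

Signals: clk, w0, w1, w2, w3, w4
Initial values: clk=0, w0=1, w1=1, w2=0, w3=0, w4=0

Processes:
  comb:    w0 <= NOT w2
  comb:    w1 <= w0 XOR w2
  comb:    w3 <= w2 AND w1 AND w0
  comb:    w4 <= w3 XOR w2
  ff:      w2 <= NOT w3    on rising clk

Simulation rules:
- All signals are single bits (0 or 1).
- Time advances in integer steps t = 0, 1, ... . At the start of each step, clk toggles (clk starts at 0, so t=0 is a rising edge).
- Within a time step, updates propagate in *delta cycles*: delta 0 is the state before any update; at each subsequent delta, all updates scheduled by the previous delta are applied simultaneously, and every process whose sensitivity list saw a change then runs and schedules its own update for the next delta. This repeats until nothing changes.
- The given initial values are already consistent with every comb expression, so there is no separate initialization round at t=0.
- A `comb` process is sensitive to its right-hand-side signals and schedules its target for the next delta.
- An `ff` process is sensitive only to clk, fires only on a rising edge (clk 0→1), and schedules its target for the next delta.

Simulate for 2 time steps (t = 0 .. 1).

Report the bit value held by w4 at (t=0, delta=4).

0

[bits: clk,w2,w4,w0,w1,w3]
t=0: Δ0=000110 Δ1=100110 Δ2=110110 Δ3=111001 Δ4=110010 Δ5=111010 | 5Δ
t=1: Δ0=111010 Δ1=011010 | 1Δ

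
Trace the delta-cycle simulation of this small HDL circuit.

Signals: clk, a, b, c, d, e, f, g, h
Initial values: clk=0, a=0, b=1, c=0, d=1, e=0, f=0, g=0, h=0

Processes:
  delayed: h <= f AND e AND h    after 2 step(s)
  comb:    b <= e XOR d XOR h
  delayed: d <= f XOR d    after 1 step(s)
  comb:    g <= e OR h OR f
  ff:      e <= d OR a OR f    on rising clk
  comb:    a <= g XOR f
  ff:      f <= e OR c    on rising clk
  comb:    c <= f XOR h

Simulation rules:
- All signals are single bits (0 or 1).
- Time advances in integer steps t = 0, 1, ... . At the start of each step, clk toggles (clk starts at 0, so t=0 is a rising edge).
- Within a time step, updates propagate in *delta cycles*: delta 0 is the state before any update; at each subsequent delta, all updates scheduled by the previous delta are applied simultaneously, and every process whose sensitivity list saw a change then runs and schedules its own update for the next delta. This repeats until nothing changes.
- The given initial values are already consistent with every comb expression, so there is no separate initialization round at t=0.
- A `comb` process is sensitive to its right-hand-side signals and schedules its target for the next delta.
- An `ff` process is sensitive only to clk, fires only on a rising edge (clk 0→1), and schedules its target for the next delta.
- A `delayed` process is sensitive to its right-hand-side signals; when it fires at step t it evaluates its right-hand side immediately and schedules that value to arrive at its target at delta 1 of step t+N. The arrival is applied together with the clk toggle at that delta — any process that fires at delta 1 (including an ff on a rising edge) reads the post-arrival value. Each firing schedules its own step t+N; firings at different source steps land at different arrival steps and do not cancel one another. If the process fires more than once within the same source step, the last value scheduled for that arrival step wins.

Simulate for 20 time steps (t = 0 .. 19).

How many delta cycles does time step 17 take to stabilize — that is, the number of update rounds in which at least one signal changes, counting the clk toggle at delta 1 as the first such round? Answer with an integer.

[bits: g,h,b,e,c,d,f,clk,a]
t=0: Δ0=001001000 Δ1=001001010 Δ2=001101010 Δ3=100101010 Δ4=100101011 | 4Δ
t=1: Δ0=100101011 Δ1=100101001 | 1Δ
t=2: Δ0=100101001 Δ1=100101011 Δ2=100101111 Δ3=100111110 | 3Δ
t=3: Δ0=100111110 Δ1=100110100 Δ2=101110100 | 2Δ
t=4: Δ0=101110100 Δ1=101111110 Δ2=100111110 | 2Δ
t=5: Δ0=100111110 Δ1=100110100 Δ2=101110100 | 2Δ
t=6: Δ0=101110100 Δ1=101111110 Δ2=100111110 | 2Δ
t=7: Δ0=100111110 Δ1=100110100 Δ2=101110100 | 2Δ
t=8: Δ0=101110100 Δ1=101111110 Δ2=100111110 | 2Δ
t=9: Δ0=100111110 Δ1=100110100 Δ2=101110100 | 2Δ
t=10: Δ0=101110100 Δ1=101111110 Δ2=100111110 | 2Δ
t=11: Δ0=100111110 Δ1=100110100 Δ2=101110100 | 2Δ
t=12: Δ0=101110100 Δ1=101111110 Δ2=100111110 | 2Δ
t=13: Δ0=100111110 Δ1=100110100 Δ2=101110100 | 2Δ
t=14: Δ0=101110100 Δ1=101111110 Δ2=100111110 | 2Δ
t=15: Δ0=100111110 Δ1=100110100 Δ2=101110100 | 2Δ
t=16: Δ0=101110100 Δ1=101111110 Δ2=100111110 | 2Δ
t=17: Δ0=100111110 Δ1=100110100 Δ2=101110100 | 2Δ
t=18: Δ0=101110100 Δ1=101111110 Δ2=100111110 | 2Δ
t=19: Δ0=100111110 Δ1=100110100 Δ2=101110100 | 2Δ

2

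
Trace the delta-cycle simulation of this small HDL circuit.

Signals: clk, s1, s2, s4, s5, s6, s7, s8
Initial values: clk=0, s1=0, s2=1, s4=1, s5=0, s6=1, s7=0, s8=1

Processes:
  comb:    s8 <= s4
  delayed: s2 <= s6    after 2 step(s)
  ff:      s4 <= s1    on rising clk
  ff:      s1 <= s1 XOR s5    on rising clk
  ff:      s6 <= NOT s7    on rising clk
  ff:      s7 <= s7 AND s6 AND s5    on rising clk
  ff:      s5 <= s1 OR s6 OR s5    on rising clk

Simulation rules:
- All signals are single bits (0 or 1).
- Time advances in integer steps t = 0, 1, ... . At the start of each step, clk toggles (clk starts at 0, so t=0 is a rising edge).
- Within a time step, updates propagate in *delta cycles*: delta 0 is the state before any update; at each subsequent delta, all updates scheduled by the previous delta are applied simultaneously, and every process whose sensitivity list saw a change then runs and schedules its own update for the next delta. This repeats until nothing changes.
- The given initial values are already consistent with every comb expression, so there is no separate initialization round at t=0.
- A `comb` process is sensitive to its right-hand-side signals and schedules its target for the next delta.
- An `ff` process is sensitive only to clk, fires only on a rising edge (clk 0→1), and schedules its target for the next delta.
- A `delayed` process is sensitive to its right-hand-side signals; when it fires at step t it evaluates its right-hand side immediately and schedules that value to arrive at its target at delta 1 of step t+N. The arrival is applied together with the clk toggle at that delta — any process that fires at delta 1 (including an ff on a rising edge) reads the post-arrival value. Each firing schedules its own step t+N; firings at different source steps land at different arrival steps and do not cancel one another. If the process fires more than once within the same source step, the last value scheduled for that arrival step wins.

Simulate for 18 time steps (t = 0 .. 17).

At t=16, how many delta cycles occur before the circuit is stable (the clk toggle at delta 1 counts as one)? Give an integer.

t=0 Δ0: s7=0 s4=1 s8=1 s2=1 s1=0 s5=0 s6=1 clk=0
  Δ1: clk:0→1
  Δ2: s4:1→0, s5:0→1
  Δ3: s8:1→0
  (3Δ to stable)
t=1 Δ0: s7=0 s4=0 s8=0 s2=1 s1=0 s5=1 s6=1 clk=1
  Δ1: clk:1→0
  (1Δ to stable)
t=2 Δ0: s7=0 s4=0 s8=0 s2=1 s1=0 s5=1 s6=1 clk=0
  Δ1: clk:0→1
  Δ2: s1:0→1
  (2Δ to stable)
t=3 Δ0: s7=0 s4=0 s8=0 s2=1 s1=1 s5=1 s6=1 clk=1
  Δ1: clk:1→0
  (1Δ to stable)
t=4 Δ0: s7=0 s4=0 s8=0 s2=1 s1=1 s5=1 s6=1 clk=0
  Δ1: clk:0→1
  Δ2: s4:0→1, s1:1→0
  Δ3: s8:0→1
  (3Δ to stable)
t=5 Δ0: s7=0 s4=1 s8=1 s2=1 s1=0 s5=1 s6=1 clk=1
  Δ1: clk:1→0
  (1Δ to stable)
t=6 Δ0: s7=0 s4=1 s8=1 s2=1 s1=0 s5=1 s6=1 clk=0
  Δ1: clk:0→1
  Δ2: s4:1→0, s1:0→1
  Δ3: s8:1→0
  (3Δ to stable)
t=7 Δ0: s7=0 s4=0 s8=0 s2=1 s1=1 s5=1 s6=1 clk=1
  Δ1: clk:1→0
  (1Δ to stable)
t=8 Δ0: s7=0 s4=0 s8=0 s2=1 s1=1 s5=1 s6=1 clk=0
  Δ1: clk:0→1
  Δ2: s4:0→1, s1:1→0
  Δ3: s8:0→1
  (3Δ to stable)
t=9 Δ0: s7=0 s4=1 s8=1 s2=1 s1=0 s5=1 s6=1 clk=1
  Δ1: clk:1→0
  (1Δ to stable)
t=10 Δ0: s7=0 s4=1 s8=1 s2=1 s1=0 s5=1 s6=1 clk=0
  Δ1: clk:0→1
  Δ2: s4:1→0, s1:0→1
  Δ3: s8:1→0
  (3Δ to stable)
t=11 Δ0: s7=0 s4=0 s8=0 s2=1 s1=1 s5=1 s6=1 clk=1
  Δ1: clk:1→0
  (1Δ to stable)
t=12 Δ0: s7=0 s4=0 s8=0 s2=1 s1=1 s5=1 s6=1 clk=0
  Δ1: clk:0→1
  Δ2: s4:0→1, s1:1→0
  Δ3: s8:0→1
  (3Δ to stable)
t=13 Δ0: s7=0 s4=1 s8=1 s2=1 s1=0 s5=1 s6=1 clk=1
  Δ1: clk:1→0
  (1Δ to stable)
t=14 Δ0: s7=0 s4=1 s8=1 s2=1 s1=0 s5=1 s6=1 clk=0
  Δ1: clk:0→1
  Δ2: s4:1→0, s1:0→1
  Δ3: s8:1→0
  (3Δ to stable)
t=15 Δ0: s7=0 s4=0 s8=0 s2=1 s1=1 s5=1 s6=1 clk=1
  Δ1: clk:1→0
  (1Δ to stable)
t=16 Δ0: s7=0 s4=0 s8=0 s2=1 s1=1 s5=1 s6=1 clk=0
  Δ1: clk:0→1
  Δ2: s4:0→1, s1:1→0
  Δ3: s8:0→1
  (3Δ to stable)
t=17 Δ0: s7=0 s4=1 s8=1 s2=1 s1=0 s5=1 s6=1 clk=1
  Δ1: clk:1→0
  (1Δ to stable)

3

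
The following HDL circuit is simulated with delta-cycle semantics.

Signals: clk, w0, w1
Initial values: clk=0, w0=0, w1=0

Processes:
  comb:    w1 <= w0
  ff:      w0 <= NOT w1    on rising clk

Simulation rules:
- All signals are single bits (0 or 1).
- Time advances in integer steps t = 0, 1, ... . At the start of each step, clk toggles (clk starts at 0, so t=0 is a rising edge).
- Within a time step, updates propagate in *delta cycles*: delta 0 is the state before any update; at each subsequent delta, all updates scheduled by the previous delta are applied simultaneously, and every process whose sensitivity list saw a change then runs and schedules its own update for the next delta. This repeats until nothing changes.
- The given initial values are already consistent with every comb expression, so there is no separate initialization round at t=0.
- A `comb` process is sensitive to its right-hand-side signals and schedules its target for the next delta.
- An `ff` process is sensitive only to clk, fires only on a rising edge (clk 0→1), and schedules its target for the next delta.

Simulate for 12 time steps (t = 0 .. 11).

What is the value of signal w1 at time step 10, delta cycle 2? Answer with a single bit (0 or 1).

t0.Δ0 clk=0 w1=0 w0=0
t0.Δ1 clk=1 w1=0 w0=0
t0.Δ2 clk=1 w1=0 w0=1
t0.Δ3 clk=1 w1=1 w0=1
t1.Δ0 clk=1 w1=1 w0=1
t1.Δ1 clk=0 w1=1 w0=1
t2.Δ0 clk=0 w1=1 w0=1
t2.Δ1 clk=1 w1=1 w0=1
t2.Δ2 clk=1 w1=1 w0=0
t2.Δ3 clk=1 w1=0 w0=0
t3.Δ0 clk=1 w1=0 w0=0
t3.Δ1 clk=0 w1=0 w0=0
t4.Δ0 clk=0 w1=0 w0=0
t4.Δ1 clk=1 w1=0 w0=0
t4.Δ2 clk=1 w1=0 w0=1
t4.Δ3 clk=1 w1=1 w0=1
t5.Δ0 clk=1 w1=1 w0=1
t5.Δ1 clk=0 w1=1 w0=1
t6.Δ0 clk=0 w1=1 w0=1
t6.Δ1 clk=1 w1=1 w0=1
t6.Δ2 clk=1 w1=1 w0=0
t6.Δ3 clk=1 w1=0 w0=0
t7.Δ0 clk=1 w1=0 w0=0
t7.Δ1 clk=0 w1=0 w0=0
t8.Δ0 clk=0 w1=0 w0=0
t8.Δ1 clk=1 w1=0 w0=0
t8.Δ2 clk=1 w1=0 w0=1
t8.Δ3 clk=1 w1=1 w0=1
t9.Δ0 clk=1 w1=1 w0=1
t9.Δ1 clk=0 w1=1 w0=1
t10.Δ0 clk=0 w1=1 w0=1
t10.Δ1 clk=1 w1=1 w0=1
t10.Δ2 clk=1 w1=1 w0=0
t10.Δ3 clk=1 w1=0 w0=0
t11.Δ0 clk=1 w1=0 w0=0
t11.Δ1 clk=0 w1=0 w0=0

1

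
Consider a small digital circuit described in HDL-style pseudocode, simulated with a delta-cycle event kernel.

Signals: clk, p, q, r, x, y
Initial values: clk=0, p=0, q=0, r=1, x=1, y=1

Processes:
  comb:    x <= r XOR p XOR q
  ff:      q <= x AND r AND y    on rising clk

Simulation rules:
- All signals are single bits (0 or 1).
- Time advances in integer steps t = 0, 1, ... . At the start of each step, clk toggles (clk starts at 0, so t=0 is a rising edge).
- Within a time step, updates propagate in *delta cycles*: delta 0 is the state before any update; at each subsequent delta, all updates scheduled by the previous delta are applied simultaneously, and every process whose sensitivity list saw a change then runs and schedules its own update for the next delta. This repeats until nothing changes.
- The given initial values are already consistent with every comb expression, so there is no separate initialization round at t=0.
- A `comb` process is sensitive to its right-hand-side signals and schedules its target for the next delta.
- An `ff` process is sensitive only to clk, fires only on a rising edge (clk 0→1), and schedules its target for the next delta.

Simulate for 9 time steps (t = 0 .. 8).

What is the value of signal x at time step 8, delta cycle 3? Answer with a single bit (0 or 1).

0

[bits: r,clk,q,y,p,x]
t=0: Δ0=100101 Δ1=110101 Δ2=111101 Δ3=111100 | 3Δ
t=1: Δ0=111100 Δ1=101100 | 1Δ
t=2: Δ0=101100 Δ1=111100 Δ2=110100 Δ3=110101 | 3Δ
t=3: Δ0=110101 Δ1=100101 | 1Δ
t=4: Δ0=100101 Δ1=110101 Δ2=111101 Δ3=111100 | 3Δ
t=5: Δ0=111100 Δ1=101100 | 1Δ
t=6: Δ0=101100 Δ1=111100 Δ2=110100 Δ3=110101 | 3Δ
t=7: Δ0=110101 Δ1=100101 | 1Δ
t=8: Δ0=100101 Δ1=110101 Δ2=111101 Δ3=111100 | 3Δ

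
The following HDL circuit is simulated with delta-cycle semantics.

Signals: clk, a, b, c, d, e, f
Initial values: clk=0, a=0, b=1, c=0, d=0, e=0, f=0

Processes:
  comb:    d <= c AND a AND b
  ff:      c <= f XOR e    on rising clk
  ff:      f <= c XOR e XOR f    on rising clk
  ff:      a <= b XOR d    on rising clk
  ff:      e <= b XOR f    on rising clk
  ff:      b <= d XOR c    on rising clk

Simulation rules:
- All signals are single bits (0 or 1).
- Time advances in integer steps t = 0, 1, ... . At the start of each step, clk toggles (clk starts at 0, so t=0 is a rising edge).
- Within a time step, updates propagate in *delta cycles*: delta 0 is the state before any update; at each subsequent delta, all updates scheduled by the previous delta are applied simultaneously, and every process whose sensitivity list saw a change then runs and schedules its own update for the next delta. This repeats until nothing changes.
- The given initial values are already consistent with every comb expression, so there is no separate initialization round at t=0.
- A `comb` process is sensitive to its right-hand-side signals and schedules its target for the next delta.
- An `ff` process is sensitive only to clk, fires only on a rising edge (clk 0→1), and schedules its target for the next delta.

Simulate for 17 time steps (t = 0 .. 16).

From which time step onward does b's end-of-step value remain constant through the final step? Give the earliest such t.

t0.Δ0 c=0 e=0 clk=0 b=1 a=0 d=0 f=0
t0.Δ1 c=0 e=0 clk=1 b=1 a=0 d=0 f=0
t0.Δ2 c=0 e=1 clk=1 b=0 a=1 d=0 f=0
t1.Δ0 c=0 e=1 clk=1 b=0 a=1 d=0 f=0
t1.Δ1 c=0 e=1 clk=0 b=0 a=1 d=0 f=0
t2.Δ0 c=0 e=1 clk=0 b=0 a=1 d=0 f=0
t2.Δ1 c=0 e=1 clk=1 b=0 a=1 d=0 f=0
t2.Δ2 c=1 e=0 clk=1 b=0 a=0 d=0 f=1
t3.Δ0 c=1 e=0 clk=1 b=0 a=0 d=0 f=1
t3.Δ1 c=1 e=0 clk=0 b=0 a=0 d=0 f=1
t4.Δ0 c=1 e=0 clk=0 b=0 a=0 d=0 f=1
t4.Δ1 c=1 e=0 clk=1 b=0 a=0 d=0 f=1
t4.Δ2 c=1 e=1 clk=1 b=1 a=0 d=0 f=0
t5.Δ0 c=1 e=1 clk=1 b=1 a=0 d=0 f=0
t5.Δ1 c=1 e=1 clk=0 b=1 a=0 d=0 f=0
t6.Δ0 c=1 e=1 clk=0 b=1 a=0 d=0 f=0
t6.Δ1 c=1 e=1 clk=1 b=1 a=0 d=0 f=0
t6.Δ2 c=1 e=1 clk=1 b=1 a=1 d=0 f=0
t6.Δ3 c=1 e=1 clk=1 b=1 a=1 d=1 f=0
t7.Δ0 c=1 e=1 clk=1 b=1 a=1 d=1 f=0
t7.Δ1 c=1 e=1 clk=0 b=1 a=1 d=1 f=0
t8.Δ0 c=1 e=1 clk=0 b=1 a=1 d=1 f=0
t8.Δ1 c=1 e=1 clk=1 b=1 a=1 d=1 f=0
t8.Δ2 c=1 e=1 clk=1 b=0 a=0 d=1 f=0
t8.Δ3 c=1 e=1 clk=1 b=0 a=0 d=0 f=0
t9.Δ0 c=1 e=1 clk=1 b=0 a=0 d=0 f=0
t9.Δ1 c=1 e=1 clk=0 b=0 a=0 d=0 f=0
t10.Δ0 c=1 e=1 clk=0 b=0 a=0 d=0 f=0
t10.Δ1 c=1 e=1 clk=1 b=0 a=0 d=0 f=0
t10.Δ2 c=1 e=0 clk=1 b=1 a=0 d=0 f=0
t11.Δ0 c=1 e=0 clk=1 b=1 a=0 d=0 f=0
t11.Δ1 c=1 e=0 clk=0 b=1 a=0 d=0 f=0
t12.Δ0 c=1 e=0 clk=0 b=1 a=0 d=0 f=0
t12.Δ1 c=1 e=0 clk=1 b=1 a=0 d=0 f=0
t12.Δ2 c=0 e=1 clk=1 b=1 a=1 d=0 f=1
t13.Δ0 c=0 e=1 clk=1 b=1 a=1 d=0 f=1
t13.Δ1 c=0 e=1 clk=0 b=1 a=1 d=0 f=1
t14.Δ0 c=0 e=1 clk=0 b=1 a=1 d=0 f=1
t14.Δ1 c=0 e=1 clk=1 b=1 a=1 d=0 f=1
t14.Δ2 c=0 e=0 clk=1 b=0 a=1 d=0 f=0
t15.Δ0 c=0 e=0 clk=1 b=0 a=1 d=0 f=0
t15.Δ1 c=0 e=0 clk=0 b=0 a=1 d=0 f=0
t16.Δ0 c=0 e=0 clk=0 b=0 a=1 d=0 f=0
t16.Δ1 c=0 e=0 clk=1 b=0 a=1 d=0 f=0
t16.Δ2 c=0 e=0 clk=1 b=0 a=0 d=0 f=0

14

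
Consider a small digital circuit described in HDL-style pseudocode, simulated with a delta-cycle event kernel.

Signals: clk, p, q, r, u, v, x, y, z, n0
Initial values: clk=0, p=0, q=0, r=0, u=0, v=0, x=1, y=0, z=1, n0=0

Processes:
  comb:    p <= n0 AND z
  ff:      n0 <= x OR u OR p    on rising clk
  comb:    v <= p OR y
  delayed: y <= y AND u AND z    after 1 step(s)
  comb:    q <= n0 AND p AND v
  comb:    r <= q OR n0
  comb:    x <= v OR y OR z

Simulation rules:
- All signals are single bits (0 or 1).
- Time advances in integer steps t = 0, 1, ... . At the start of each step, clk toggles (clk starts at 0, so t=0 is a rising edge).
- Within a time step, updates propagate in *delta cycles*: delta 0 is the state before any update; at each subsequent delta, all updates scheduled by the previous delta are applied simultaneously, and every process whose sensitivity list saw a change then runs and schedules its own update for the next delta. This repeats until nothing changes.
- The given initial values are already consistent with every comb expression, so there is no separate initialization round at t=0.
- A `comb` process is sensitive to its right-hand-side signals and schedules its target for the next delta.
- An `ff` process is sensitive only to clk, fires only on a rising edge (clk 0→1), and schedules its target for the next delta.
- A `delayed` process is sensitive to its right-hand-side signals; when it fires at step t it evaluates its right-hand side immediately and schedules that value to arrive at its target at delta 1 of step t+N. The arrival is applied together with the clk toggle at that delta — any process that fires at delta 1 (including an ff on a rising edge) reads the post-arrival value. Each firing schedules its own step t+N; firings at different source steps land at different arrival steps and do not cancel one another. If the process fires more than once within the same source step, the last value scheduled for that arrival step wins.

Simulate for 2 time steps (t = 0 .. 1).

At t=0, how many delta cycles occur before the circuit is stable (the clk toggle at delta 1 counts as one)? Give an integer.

t=0 Δ0: n0=0 p=0 v=0 clk=0 u=0 y=0 x=1 r=0 z=1 q=0
  Δ1: clk:0→1
  Δ2: n0:0→1
  Δ3: p:0→1, r:0→1
  Δ4: v:0→1
  Δ5: q:0→1
  (5Δ to stable)
t=1 Δ0: n0=1 p=1 v=1 clk=1 u=0 y=0 x=1 r=1 z=1 q=1
  Δ1: clk:1→0
  (1Δ to stable)

5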